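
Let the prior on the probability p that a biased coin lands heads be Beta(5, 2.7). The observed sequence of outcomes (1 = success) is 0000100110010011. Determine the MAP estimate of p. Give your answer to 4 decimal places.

p̂_MAP = 0.4608

Prior: Beta(5, 2.7).
Data: 6 successes in 16 trials (from the sequence). The binomial likelihood contributes p^6(1−p)^10, so the posterior is Beta(5+6, 2.7+10) = Beta(11, 12.7).
For Beta(a, b) with a, b > 1 the mode is (a−1)/(a+b−2) = 10/21.7 ≈ 0.4608.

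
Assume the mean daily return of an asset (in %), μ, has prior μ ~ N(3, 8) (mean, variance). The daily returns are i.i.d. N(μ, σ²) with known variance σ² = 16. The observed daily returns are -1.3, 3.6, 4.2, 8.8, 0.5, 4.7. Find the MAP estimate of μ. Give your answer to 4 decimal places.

n = 6; x̄ = ((-1.3) + 3.6 + 4.2 + 8.8 + 0.5 + 4.7)/6 = 20.5/6 = 41/12 ≈ 3.4167.
For a Normal prior and Normal likelihood with known variance, the posterior is Normal; its mode equals its mean, the precision-weighted average.
Prior precision 1/σ₀² = 1/8 = 0.125; data precision n/σ² = 6/16 = 0.375.
μ̂ = (0.125·3 + 0.375·(41/12)) / (0.125 + 0.375) = 1.65625/0.5 = 3.3125.

μ̂_MAP = 3.3125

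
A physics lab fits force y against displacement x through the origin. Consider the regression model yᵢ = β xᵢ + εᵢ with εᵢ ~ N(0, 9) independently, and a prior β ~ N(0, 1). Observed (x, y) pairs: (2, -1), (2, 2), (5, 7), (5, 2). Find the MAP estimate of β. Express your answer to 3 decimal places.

β̂_MAP = 0.701

log p(β | y) = −Σ(yᵢ − βxᵢ)²/(2·9) − β²/(2·1) + const.
Setting the derivative to zero: Σxᵢ(yᵢ − βxᵢ)/9 − β/1 = 0, so β = Σxᵢyᵢ / (Σxᵢ² + σ²/τ²).
Σxᵢyᵢ = 2·(-1) + 2·2 + 5·7 + 5·2 = 47; Σxᵢ² = 58; σ²/τ² = 9.
β̂_MAP = 47 / (58 + 9) = 47/67 ≈ 0.701.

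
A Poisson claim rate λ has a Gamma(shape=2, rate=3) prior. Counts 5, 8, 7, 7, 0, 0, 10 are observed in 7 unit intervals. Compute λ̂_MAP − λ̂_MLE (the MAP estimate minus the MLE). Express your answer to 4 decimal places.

Σxᵢ = 37. Posterior is Gamma(39, 10); MAP = (39−1)/10 = 38/10 ≈ 3.80000.
MLE = x̄ = 37/7 ≈ 5.28571.
Difference = 38/10 − 37/7 = -52/35 ≈ -1.4857.

MAP − MLE = -1.4857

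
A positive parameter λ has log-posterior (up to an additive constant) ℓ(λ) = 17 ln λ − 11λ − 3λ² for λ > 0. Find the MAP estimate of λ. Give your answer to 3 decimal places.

ℓ'(λ) = 17/λ − 11 − 6λ. Setting this to zero and multiplying by λ: 6λ² + 11λ − 17 = 0.
λ = (−11 + √(11² + 4·6·17)) / (2·6) = (−11 + √529) / 12 = (−11 + 23)/12 = 1.
ℓ''(λ) = −17/λ² − 6 < 0, confirming a maximum.

λ̂_MAP = 1.000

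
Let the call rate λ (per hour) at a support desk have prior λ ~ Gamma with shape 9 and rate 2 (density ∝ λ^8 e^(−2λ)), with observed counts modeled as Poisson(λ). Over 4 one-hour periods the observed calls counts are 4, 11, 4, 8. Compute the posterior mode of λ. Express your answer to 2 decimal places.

λ̂_MAP = 5.83

Σxᵢ = 4+11+4+8 = 27, with n = 4.
Posterior ∝ λ^8e^(−2λ) · λ^27e^(−4λ) = λ^35e^(−6λ), i.e. Gamma(shape=36, rate=6).
The mode of a Gamma(a, b) with a ≥ 1 (shape–rate) is (a−1)/b = 35/6 ≈ 5.83.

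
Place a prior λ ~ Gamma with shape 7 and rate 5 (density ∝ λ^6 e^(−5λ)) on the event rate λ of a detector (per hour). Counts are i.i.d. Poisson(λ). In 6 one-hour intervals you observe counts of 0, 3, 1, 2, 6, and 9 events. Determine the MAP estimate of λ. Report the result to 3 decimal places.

λ̂_MAP = 2.455

Σxᵢ = 0+3+1+2+6+9 = 21, with n = 6.
Posterior ∝ λ^6e^(−5λ) · λ^21e^(−6λ) = λ^27e^(−11λ), i.e. Gamma(shape=28, rate=11).
The mode of a Gamma(a, b) with a ≥ 1 (shape–rate) is (a−1)/b = 27/11 ≈ 2.455.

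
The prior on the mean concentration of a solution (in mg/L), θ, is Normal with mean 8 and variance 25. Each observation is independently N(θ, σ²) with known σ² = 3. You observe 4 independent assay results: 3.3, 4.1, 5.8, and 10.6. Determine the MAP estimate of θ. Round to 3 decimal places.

θ̂_MAP = 6.010

n = 4; x̄ = (3.3 + 4.1 + 5.8 + 10.6)/4 = 23.8/4 = 5.95.
For a Normal prior and Normal likelihood with known variance, the posterior is Normal; its mode equals its mean, the precision-weighted average.
Prior precision 1/σ₀² = 1/25 = 0.04; data precision n/σ² = 4/3.
θ̂ = (0.04·8 + (4/3)·5.95) / (0.04 + 4/3) = (619/75)/(103/75) = 619/103 ≈ 6.010.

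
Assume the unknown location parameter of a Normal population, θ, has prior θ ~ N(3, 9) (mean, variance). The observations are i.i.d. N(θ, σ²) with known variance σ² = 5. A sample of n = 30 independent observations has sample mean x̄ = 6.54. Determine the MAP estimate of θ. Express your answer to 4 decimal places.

θ̂_MAP = 6.4756

n = 30, x̄ = 6.54.
For a Normal prior and Normal likelihood with known variance, the posterior is Normal; its mode equals its mean, the precision-weighted average.
Prior precision 1/σ₀² = 1/9; data precision n/σ² = 30/5 = 6.
θ̂ = ((1/9)·3 + 6·6.54) / (1/9 + 6) = (2968/75)/(55/9) = 8904/1375 ≈ 6.4756.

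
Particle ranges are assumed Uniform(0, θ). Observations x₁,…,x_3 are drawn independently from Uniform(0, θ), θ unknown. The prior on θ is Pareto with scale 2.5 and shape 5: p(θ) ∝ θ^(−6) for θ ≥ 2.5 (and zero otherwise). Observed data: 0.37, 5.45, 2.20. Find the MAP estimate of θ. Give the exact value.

θ̂_MAP = 5.45

The Uniform(0, θ) likelihood is θ^(−n) for θ ≥ max(xᵢ), zero otherwise. Here max(xᵢ) = 5.45.
Posterior ∝ θ^(−6) · θ^(−3) = θ^(−9) on θ ≥ max(2.5, 5.45) = 5.45.
This density is strictly decreasing in θ, so the posterior mode lies at the lower boundary of the support.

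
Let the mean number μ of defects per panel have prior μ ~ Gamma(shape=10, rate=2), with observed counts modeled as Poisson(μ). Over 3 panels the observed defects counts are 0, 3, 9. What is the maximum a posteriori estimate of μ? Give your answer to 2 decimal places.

μ̂_MAP = 4.20

Σxᵢ = 0+3+9 = 12, with n = 3.
Posterior ∝ μ^9e^(−2μ) · μ^12e^(−3μ) = μ^21e^(−5μ), i.e. Gamma(shape=22, rate=5).
The mode of a Gamma(a, b) with a ≥ 1 (shape–rate) is (a−1)/b = 21/5 ≈ 4.20.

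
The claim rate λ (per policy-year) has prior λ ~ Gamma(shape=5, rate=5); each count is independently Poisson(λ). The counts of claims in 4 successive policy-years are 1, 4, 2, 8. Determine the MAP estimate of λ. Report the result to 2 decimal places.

Σxᵢ = 1+4+2+8 = 15, with n = 4.
Posterior ∝ λ^4e^(−5λ) · λ^15e^(−4λ) = λ^19e^(−9λ), i.e. Gamma(shape=20, rate=9).
The mode of a Gamma(a, b) with a ≥ 1 (shape–rate) is (a−1)/b = 19/9 ≈ 2.11.

λ̂_MAP = 2.11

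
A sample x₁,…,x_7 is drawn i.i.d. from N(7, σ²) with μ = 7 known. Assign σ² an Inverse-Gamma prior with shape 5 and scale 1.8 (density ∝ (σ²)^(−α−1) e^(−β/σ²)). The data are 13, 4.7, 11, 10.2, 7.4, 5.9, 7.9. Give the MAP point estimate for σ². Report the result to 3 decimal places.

σ̂²_MAP = 3.858

Sum of squared deviations about the known mean: SS = (13−7)² + (4.7−7)² + (11−7)² + (10.2−7)² + (7.4−7)² + (5.9−7)² + (7.9−7)² = 69.71.
The Normal likelihood contributes (σ²)^(−n/2) exp(−SS/(2σ²)), so the posterior is Inverse-Gamma(α + n/2, β + SS/2) = Inverse-Gamma(8.5, 36.655).
The mode of Inverse-Gamma(a, b) is b/(a+1) = 36.655/9.5 ≈ 3.858.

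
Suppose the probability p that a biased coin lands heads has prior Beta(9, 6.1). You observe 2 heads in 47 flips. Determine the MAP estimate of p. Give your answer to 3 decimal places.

Prior: Beta(9, 6.1).
Data: 2 successes in 47 trials. The binomial likelihood contributes p^2(1−p)^45, so the posterior is Beta(9+2, 6.1+45) = Beta(11, 51.1).
For Beta(a, b) with a, b > 1 the mode is (a−1)/(a+b−2) = 10/60.1 ≈ 0.166.

p̂_MAP = 0.166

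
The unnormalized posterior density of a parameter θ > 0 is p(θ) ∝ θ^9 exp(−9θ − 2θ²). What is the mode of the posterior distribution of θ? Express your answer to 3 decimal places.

θ̂_MAP = 0.750

ℓ'(θ) = 9/θ − 9 − 4θ. Setting this to zero and multiplying by θ: 4θ² + 9θ − 9 = 0.
θ = (−9 + √(9² + 4·4·9)) / (2·4) = (−9 + √225) / 8 = (−9 + 15)/8 = 3/4.
ℓ''(θ) = −9/θ² − 4 < 0, confirming a maximum.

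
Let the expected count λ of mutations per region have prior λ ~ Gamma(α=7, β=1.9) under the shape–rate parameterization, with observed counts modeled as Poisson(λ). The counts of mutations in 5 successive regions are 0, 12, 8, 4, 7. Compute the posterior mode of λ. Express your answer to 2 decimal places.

Σxᵢ = 0+12+8+4+7 = 31, with n = 5.
Posterior ∝ λ^6e^(−1.9λ) · λ^31e^(−5λ) = λ^37e^(−6.9λ), i.e. Gamma(shape=38, rate=6.9).
The mode of a Gamma(a, b) with a ≥ 1 (shape–rate) is (a−1)/b = 37/6.9 ≈ 5.36.

λ̂_MAP = 5.36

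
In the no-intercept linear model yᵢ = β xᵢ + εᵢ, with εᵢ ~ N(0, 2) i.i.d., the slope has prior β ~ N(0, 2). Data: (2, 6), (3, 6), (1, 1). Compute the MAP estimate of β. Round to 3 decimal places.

β̂_MAP = 2.067

log p(β | y) = −Σ(yᵢ − βxᵢ)²/(2·2) − β²/(2·2) + const.
Setting the derivative to zero: Σxᵢ(yᵢ − βxᵢ)/2 − β/2 = 0, so β = Σxᵢyᵢ / (Σxᵢ² + σ²/τ²).
Σxᵢyᵢ = 2·6 + 3·6 + 1·1 = 31; Σxᵢ² = 14; σ²/τ² = 1.
β̂_MAP = 31 / (14 + 1) = 31/15 ≈ 2.067.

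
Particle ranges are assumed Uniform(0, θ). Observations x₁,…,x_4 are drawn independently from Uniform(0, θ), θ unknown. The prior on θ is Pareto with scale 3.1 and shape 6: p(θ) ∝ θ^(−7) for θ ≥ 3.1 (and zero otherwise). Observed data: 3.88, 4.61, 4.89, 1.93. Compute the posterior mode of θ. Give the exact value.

The Uniform(0, θ) likelihood is θ^(−n) for θ ≥ max(xᵢ), zero otherwise. Here max(xᵢ) = 4.89.
Posterior ∝ θ^(−7) · θ^(−4) = θ^(−11) on θ ≥ max(3.1, 4.89) = 4.89.
This density is strictly decreasing in θ, so the posterior mode lies at the lower boundary of the support.

θ̂_MAP = 4.89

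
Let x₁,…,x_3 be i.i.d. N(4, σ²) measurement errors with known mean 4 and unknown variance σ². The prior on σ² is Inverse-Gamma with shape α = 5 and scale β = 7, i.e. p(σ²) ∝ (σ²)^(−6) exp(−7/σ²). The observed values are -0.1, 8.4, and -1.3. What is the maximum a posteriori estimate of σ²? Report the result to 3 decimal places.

σ̂²_MAP = 5.217

Sum of squared deviations about the known mean: SS = (-0.1−4)² + (8.4−4)² + (-1.3−4)² = 64.26.
The Normal likelihood contributes (σ²)^(−n/2) exp(−SS/(2σ²)), so the posterior is Inverse-Gamma(α + n/2, β + SS/2) = Inverse-Gamma(6.5, 39.13).
The mode of Inverse-Gamma(a, b) is b/(a+1) = 39.13/7.5 ≈ 5.217.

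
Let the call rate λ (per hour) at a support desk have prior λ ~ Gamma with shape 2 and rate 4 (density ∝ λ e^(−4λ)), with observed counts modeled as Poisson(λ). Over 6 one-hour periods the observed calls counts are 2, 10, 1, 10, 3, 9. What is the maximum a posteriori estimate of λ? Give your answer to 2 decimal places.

λ̂_MAP = 3.60

Σxᵢ = 2+10+1+10+3+9 = 35, with n = 6.
Posterior ∝ λe^(−4λ) · λ^35e^(−6λ) = λ^36e^(−10λ), i.e. Gamma(shape=37, rate=10).
The mode of a Gamma(a, b) with a ≥ 1 (shape–rate) is (a−1)/b = 36/10 ≈ 3.60.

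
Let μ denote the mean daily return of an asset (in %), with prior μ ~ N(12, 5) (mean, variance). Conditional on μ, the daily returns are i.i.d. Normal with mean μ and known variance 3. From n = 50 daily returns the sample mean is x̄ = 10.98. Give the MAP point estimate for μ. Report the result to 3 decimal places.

μ̂_MAP = 10.992

n = 50, x̄ = 10.98.
For a Normal prior and Normal likelihood with known variance, the posterior is Normal; its mode equals its mean, the precision-weighted average.
Prior precision 1/σ₀² = 1/5 = 0.2; data precision n/σ² = 50/3.
μ̂ = (0.2·12 + (50/3)·10.98) / (0.2 + 50/3) = 185.4/(253/15) = 2781/253 ≈ 10.992.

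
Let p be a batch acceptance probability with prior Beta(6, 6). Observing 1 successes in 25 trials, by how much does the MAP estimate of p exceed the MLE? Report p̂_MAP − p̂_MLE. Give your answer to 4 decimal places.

Posterior is Beta(7, 30); MAP = (7−1)/(37−2) = 6/35 ≈ 0.17143.
MLE ignores the prior: p̂_MLE = k/n = 1/25 ≈ 0.04000.
Difference = 6/35 − 1/25 = 23/175 ≈ 0.1314.

MAP − MLE = 0.1314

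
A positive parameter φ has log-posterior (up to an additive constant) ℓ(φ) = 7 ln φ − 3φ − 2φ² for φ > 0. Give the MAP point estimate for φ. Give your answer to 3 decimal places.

ℓ'(φ) = 7/φ − 3 − 4φ. Setting this to zero and multiplying by φ: 4φ² + 3φ − 7 = 0.
φ = (−3 + √(3² + 4·4·7)) / (2·4) = (−3 + √121) / 8 = (−3 + 11)/8 = 1.
ℓ''(φ) = −7/φ² − 4 < 0, confirming a maximum.

φ̂_MAP = 1.000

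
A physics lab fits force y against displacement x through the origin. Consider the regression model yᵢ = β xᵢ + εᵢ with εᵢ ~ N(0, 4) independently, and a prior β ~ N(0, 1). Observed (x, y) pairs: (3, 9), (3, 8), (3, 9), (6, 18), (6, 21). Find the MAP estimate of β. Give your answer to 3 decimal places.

log p(β | y) = −Σ(yᵢ − βxᵢ)²/(2·4) − β²/(2·1) + const.
Setting the derivative to zero: Σxᵢ(yᵢ − βxᵢ)/4 − β/1 = 0, so β = Σxᵢyᵢ / (Σxᵢ² + σ²/τ²).
Σxᵢyᵢ = 3·9 + 3·8 + 3·9 + 6·18 + 6·21 = 312; Σxᵢ² = 99; σ²/τ² = 4.
β̂_MAP = 312 / (99 + 4) = 312/103 ≈ 3.029.

β̂_MAP = 3.029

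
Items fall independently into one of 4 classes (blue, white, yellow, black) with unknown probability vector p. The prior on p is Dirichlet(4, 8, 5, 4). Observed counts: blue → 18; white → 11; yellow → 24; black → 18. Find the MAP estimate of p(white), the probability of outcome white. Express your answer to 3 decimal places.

MAP estimate of p(white) = 0.205

The posterior is Dirichlet(αᵢ + nᵢ) = Dirichlet(22, 19, 29, 22).
For a Dirichlet(a₁,…,a_K) with all aᵢ > 1, the mode has j-th component (aⱼ − 1)/(Σaᵢ − K).
Here Σaᵢ = 92 and K = 4, so p(white) = (19 − 1)/(92 − 4) = 18/88 ≈ 0.205.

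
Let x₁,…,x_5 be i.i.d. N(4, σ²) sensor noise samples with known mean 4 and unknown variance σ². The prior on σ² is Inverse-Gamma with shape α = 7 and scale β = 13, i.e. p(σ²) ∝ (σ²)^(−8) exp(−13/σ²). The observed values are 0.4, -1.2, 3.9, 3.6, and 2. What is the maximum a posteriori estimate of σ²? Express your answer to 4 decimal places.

Sum of squared deviations about the known mean: SS = (0.4−4)² + (-1.2−4)² + (3.9−4)² + (3.6−4)² + (2−4)² = 44.17.
The Normal likelihood contributes (σ²)^(−n/2) exp(−SS/(2σ²)), so the posterior is Inverse-Gamma(α + n/2, β + SS/2) = Inverse-Gamma(9.5, 35.085).
The mode of Inverse-Gamma(a, b) is b/(a+1) = 35.085/10.5 ≈ 3.3414.

σ̂²_MAP = 3.3414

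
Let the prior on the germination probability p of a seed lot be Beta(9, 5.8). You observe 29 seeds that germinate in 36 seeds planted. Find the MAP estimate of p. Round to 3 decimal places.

Prior: Beta(9, 5.8).
Data: 29 successes in 36 trials. The binomial likelihood contributes p^29(1−p)^7, so the posterior is Beta(9+29, 5.8+7) = Beta(38, 12.8).
For Beta(a, b) with a, b > 1 the mode is (a−1)/(a+b−2) = 37/48.8 ≈ 0.758.

p̂_MAP = 0.758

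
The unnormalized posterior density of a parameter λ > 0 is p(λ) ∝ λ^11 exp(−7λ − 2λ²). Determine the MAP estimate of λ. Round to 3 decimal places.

ℓ'(λ) = 11/λ − 7 − 4λ. Setting this to zero and multiplying by λ: 4λ² + 7λ − 11 = 0.
λ = (−7 + √(7² + 4·4·11)) / (2·4) = (−7 + √225) / 8 = (−7 + 15)/8 = 1.
ℓ''(λ) = −11/λ² − 4 < 0, confirming a maximum.

λ̂_MAP = 1.000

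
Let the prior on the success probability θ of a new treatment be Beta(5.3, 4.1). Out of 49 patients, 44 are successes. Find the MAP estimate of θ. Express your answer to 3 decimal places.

θ̂_MAP = 0.856

Prior: Beta(5.3, 4.1).
Data: 44 successes in 49 trials. The binomial likelihood contributes θ^44(1−θ)^5, so the posterior is Beta(5.3+44, 4.1+5) = Beta(49.3, 9.1).
For Beta(a, b) with a, b > 1 the mode is (a−1)/(a+b−2) = 48.3/56.4 ≈ 0.856.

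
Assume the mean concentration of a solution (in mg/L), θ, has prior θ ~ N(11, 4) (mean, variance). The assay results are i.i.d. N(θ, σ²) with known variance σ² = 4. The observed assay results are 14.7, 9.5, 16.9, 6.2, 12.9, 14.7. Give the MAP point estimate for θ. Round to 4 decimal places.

n = 6; x̄ = (14.7 + 9.5 + 16.9 + 6.2 + 12.9 + 14.7)/6 = 74.9/6 = 749/60 ≈ 12.4833.
For a Normal prior and Normal likelihood with known variance, the posterior is Normal; its mode equals its mean, the precision-weighted average.
Prior precision 1/σ₀² = 1/4 = 0.25; data precision n/σ² = 6/4 = 1.5.
θ̂ = (0.25·11 + 1.5·(749/60)) / (0.25 + 1.5) = 21.475/1.75 = 859/70 ≈ 12.2714.

θ̂_MAP = 12.2714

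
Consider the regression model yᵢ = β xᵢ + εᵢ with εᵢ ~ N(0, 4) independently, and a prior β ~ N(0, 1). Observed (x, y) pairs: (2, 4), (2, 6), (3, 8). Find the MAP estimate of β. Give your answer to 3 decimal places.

β̂_MAP = 2.095

log p(β | y) = −Σ(yᵢ − βxᵢ)²/(2·4) − β²/(2·1) + const.
Setting the derivative to zero: Σxᵢ(yᵢ − βxᵢ)/4 − β/1 = 0, so β = Σxᵢyᵢ / (Σxᵢ² + σ²/τ²).
Σxᵢyᵢ = 2·4 + 2·6 + 3·8 = 44; Σxᵢ² = 17; σ²/τ² = 4.
β̂_MAP = 44 / (17 + 4) = 44/21 ≈ 2.095.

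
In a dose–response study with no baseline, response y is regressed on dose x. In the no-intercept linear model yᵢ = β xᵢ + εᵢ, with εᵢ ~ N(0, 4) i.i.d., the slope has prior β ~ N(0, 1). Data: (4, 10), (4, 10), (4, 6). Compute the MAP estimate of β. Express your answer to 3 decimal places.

β̂_MAP = 2.000

log p(β | y) = −Σ(yᵢ − βxᵢ)²/(2·4) − β²/(2·1) + const.
Setting the derivative to zero: Σxᵢ(yᵢ − βxᵢ)/4 − β/1 = 0, so β = Σxᵢyᵢ / (Σxᵢ² + σ²/τ²).
Σxᵢyᵢ = 4·10 + 4·10 + 4·6 = 104; Σxᵢ² = 48; σ²/τ² = 4.
β̂_MAP = 104 / (48 + 4) = 104/52 ≈ 2.000.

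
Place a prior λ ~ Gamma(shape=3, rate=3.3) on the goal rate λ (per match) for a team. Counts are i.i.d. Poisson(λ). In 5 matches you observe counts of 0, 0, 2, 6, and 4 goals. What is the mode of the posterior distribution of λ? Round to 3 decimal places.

λ̂_MAP = 1.687

Σxᵢ = 0+0+2+6+4 = 12, with n = 5.
Posterior ∝ λ^2e^(−3.3λ) · λ^12e^(−5λ) = λ^14e^(−8.3λ), i.e. Gamma(shape=15, rate=8.3).
The mode of a Gamma(a, b) with a ≥ 1 (shape–rate) is (a−1)/b = 14/8.3 ≈ 1.687.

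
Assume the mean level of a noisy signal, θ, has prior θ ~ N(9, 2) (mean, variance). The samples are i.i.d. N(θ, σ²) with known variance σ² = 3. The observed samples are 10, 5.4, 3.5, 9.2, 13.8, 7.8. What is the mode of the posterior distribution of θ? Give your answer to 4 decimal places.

θ̂_MAP = 8.4267

n = 6; x̄ = (10 + 5.4 + 3.5 + 9.2 + 13.8 + 7.8)/6 = 49.7/6 = 497/60 ≈ 8.2833.
For a Normal prior and Normal likelihood with known variance, the posterior is Normal; its mode equals its mean, the precision-weighted average.
Prior precision 1/σ₀² = 1/2 = 0.5; data precision n/σ² = 6/3 = 2.
θ̂ = (0.5·9 + 2·(497/60)) / (0.5 + 2) = (316/15)/2.5 = 632/75 ≈ 8.4267.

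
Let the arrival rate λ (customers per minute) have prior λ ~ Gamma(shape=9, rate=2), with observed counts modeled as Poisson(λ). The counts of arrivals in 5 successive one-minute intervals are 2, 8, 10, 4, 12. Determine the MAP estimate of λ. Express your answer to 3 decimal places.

λ̂_MAP = 6.286

Σxᵢ = 2+8+10+4+12 = 36, with n = 5.
Posterior ∝ λ^8e^(−2λ) · λ^36e^(−5λ) = λ^44e^(−7λ), i.e. Gamma(shape=45, rate=7).
The mode of a Gamma(a, b) with a ≥ 1 (shape–rate) is (a−1)/b = 44/7 ≈ 6.286.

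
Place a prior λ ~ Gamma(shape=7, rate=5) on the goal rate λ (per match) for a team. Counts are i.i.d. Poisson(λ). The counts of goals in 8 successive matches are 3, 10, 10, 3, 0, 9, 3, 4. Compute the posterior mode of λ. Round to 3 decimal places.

λ̂_MAP = 3.692

Σxᵢ = 3+10+10+3+0+9+3+4 = 42, with n = 8.
Posterior ∝ λ^6e^(−5λ) · λ^42e^(−8λ) = λ^48e^(−13λ), i.e. Gamma(shape=49, rate=13).
The mode of a Gamma(a, b) with a ≥ 1 (shape–rate) is (a−1)/b = 48/13 ≈ 3.692.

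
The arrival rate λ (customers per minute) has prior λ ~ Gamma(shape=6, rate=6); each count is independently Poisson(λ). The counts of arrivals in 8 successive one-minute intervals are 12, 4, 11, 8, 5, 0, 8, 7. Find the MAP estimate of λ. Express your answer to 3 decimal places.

Σxᵢ = 12+4+11+8+5+0+8+7 = 55, with n = 8.
Posterior ∝ λ^5e^(−6λ) · λ^55e^(−8λ) = λ^60e^(−14λ), i.e. Gamma(shape=61, rate=14).
The mode of a Gamma(a, b) with a ≥ 1 (shape–rate) is (a−1)/b = 60/14 ≈ 4.286.

λ̂_MAP = 4.286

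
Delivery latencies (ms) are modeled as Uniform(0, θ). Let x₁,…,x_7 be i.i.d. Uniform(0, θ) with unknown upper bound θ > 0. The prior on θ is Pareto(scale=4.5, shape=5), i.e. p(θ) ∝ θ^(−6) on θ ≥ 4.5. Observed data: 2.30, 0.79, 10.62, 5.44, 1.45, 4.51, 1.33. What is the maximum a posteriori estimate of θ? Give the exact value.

The Uniform(0, θ) likelihood is θ^(−n) for θ ≥ max(xᵢ), zero otherwise. Here max(xᵢ) = 10.62.
Posterior ∝ θ^(−6) · θ^(−7) = θ^(−13) on θ ≥ max(4.5, 10.62) = 10.62.
This density is strictly decreasing in θ, so the posterior mode lies at the lower boundary of the support.

θ̂_MAP = 10.62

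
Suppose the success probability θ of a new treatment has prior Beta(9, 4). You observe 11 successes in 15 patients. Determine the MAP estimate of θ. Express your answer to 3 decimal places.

θ̂_MAP = 0.731

Prior: Beta(9, 4).
Data: 11 successes in 15 trials. The binomial likelihood contributes θ^11(1−θ)^4, so the posterior is Beta(9+11, 4+4) = Beta(20, 8).
For Beta(a, b) with a, b > 1 the mode is (a−1)/(a+b−2) = 19/26 ≈ 0.731.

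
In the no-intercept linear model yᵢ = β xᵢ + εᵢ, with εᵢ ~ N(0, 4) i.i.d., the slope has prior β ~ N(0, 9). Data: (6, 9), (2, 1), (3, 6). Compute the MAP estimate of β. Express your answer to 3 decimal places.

log p(β | y) = −Σ(yᵢ − βxᵢ)²/(2·4) − β²/(2·9) + const.
Setting the derivative to zero: Σxᵢ(yᵢ − βxᵢ)/4 − β/9 = 0, so β = Σxᵢyᵢ / (Σxᵢ² + σ²/τ²).
Σxᵢyᵢ = 6·9 + 2·1 + 3·6 = 74; Σxᵢ² = 49; σ²/τ² = 4/9.
β̂_MAP = 74 / (49 + 4/9) = 74/(445/9) = 666/445 ≈ 1.497.

β̂_MAP = 1.497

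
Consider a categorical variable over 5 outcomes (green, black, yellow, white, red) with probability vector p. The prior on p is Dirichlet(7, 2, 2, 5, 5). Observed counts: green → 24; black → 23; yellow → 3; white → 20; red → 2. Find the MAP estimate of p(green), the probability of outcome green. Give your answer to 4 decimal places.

MAP estimate of p(green) = 0.3409

The posterior is Dirichlet(αᵢ + nᵢ) = Dirichlet(31, 25, 5, 25, 7).
For a Dirichlet(a₁,…,a_K) with all aᵢ > 1, the mode has j-th component (aⱼ − 1)/(Σaᵢ − K).
Here Σaᵢ = 93 and K = 5, so p(green) = (31 − 1)/(93 − 5) = 30/88 ≈ 0.3409.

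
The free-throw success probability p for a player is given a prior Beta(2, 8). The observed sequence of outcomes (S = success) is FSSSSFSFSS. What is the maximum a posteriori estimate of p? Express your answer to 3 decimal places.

p̂_MAP = 0.444

Prior: Beta(2, 8).
Data: 7 successes in 10 trials (from the sequence). The binomial likelihood contributes p^7(1−p)^3, so the posterior is Beta(2+7, 8+3) = Beta(9, 11).
For Beta(a, b) with a, b > 1 the mode is (a−1)/(a+b−2) = 8/18 ≈ 0.444.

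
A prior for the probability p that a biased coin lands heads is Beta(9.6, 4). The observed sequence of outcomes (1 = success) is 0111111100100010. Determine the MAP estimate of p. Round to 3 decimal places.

Prior: Beta(9.6, 4).
Data: 9 successes in 16 trials (from the sequence). The binomial likelihood contributes p^9(1−p)^7, so the posterior is Beta(9.6+9, 4+7) = Beta(18.6, 11).
For Beta(a, b) with a, b > 1 the mode is (a−1)/(a+b−2) = 17.6/27.6 ≈ 0.638.

p̂_MAP = 0.638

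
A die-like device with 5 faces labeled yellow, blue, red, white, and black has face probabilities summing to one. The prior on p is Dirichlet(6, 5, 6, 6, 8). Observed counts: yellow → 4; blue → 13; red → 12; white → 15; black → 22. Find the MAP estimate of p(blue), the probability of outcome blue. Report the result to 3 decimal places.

The posterior is Dirichlet(αᵢ + nᵢ) = Dirichlet(10, 18, 18, 21, 30).
For a Dirichlet(a₁,…,a_K) with all aᵢ > 1, the mode has j-th component (aⱼ − 1)/(Σaᵢ − K).
Here Σaᵢ = 97 and K = 5, so p(blue) = (18 − 1)/(97 − 5) = 17/92 ≈ 0.185.

MAP estimate of p(blue) = 0.185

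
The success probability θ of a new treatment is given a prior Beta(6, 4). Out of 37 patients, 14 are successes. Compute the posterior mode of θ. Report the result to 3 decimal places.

θ̂_MAP = 0.422

Prior: Beta(6, 4).
Data: 14 successes in 37 trials. The binomial likelihood contributes θ^14(1−θ)^23, so the posterior is Beta(6+14, 4+23) = Beta(20, 27).
For Beta(a, b) with a, b > 1 the mode is (a−1)/(a+b−2) = 19/45 ≈ 0.422.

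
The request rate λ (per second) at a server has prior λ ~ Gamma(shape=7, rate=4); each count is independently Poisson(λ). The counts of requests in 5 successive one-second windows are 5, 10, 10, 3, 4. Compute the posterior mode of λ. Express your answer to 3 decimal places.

λ̂_MAP = 4.222

Σxᵢ = 5+10+10+3+4 = 32, with n = 5.
Posterior ∝ λ^6e^(−4λ) · λ^32e^(−5λ) = λ^38e^(−9λ), i.e. Gamma(shape=39, rate=9).
The mode of a Gamma(a, b) with a ≥ 1 (shape–rate) is (a−1)/b = 38/9 ≈ 4.222.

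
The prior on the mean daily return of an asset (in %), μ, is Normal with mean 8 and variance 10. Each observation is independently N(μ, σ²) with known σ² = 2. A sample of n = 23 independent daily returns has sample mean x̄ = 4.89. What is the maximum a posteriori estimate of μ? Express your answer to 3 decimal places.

n = 23, x̄ = 4.89.
For a Normal prior and Normal likelihood with known variance, the posterior is Normal; its mode equals its mean, the precision-weighted average.
Prior precision 1/σ₀² = 1/10 = 0.1; data precision n/σ² = 23/2 = 11.5.
μ̂ = (0.1·8 + 11.5·4.89) / (0.1 + 11.5) = 57.035/11.6 = 11407/2320 ≈ 4.917.

μ̂_MAP = 4.917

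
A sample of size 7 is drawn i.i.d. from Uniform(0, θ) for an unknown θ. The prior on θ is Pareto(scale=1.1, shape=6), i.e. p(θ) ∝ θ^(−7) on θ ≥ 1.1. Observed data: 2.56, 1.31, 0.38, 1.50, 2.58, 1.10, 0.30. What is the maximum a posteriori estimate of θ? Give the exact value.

θ̂_MAP = 2.58

The Uniform(0, θ) likelihood is θ^(−n) for θ ≥ max(xᵢ), zero otherwise. Here max(xᵢ) = 2.58.
Posterior ∝ θ^(−7) · θ^(−7) = θ^(−14) on θ ≥ max(1.1, 2.58) = 2.58.
This density is strictly decreasing in θ, so the posterior mode lies at the lower boundary of the support.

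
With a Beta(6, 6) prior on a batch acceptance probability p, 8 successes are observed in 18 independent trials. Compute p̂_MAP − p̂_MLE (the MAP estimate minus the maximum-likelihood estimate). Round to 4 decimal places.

MAP − MLE = 0.0198

Posterior is Beta(14, 16); MAP = (14−1)/(30−2) = 13/28 ≈ 0.46429.
MLE ignores the prior: p̂_MLE = k/n = 8/18 ≈ 0.44444.
Difference = 13/28 − 8/18 = 5/252 ≈ 0.0198.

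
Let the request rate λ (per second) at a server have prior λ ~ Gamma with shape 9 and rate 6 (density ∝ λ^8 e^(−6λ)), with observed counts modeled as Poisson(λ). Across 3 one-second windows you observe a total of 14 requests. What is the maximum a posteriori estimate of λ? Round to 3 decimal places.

λ̂_MAP = 2.444

Σxᵢ = 14, n = 3.
Posterior ∝ λ^8e^(−6λ) · λ^14e^(−3λ) = λ^22e^(−9λ), i.e. Gamma(shape=23, rate=9).
The mode of a Gamma(a, b) with a ≥ 1 (shape–rate) is (a−1)/b = 22/9 ≈ 2.444.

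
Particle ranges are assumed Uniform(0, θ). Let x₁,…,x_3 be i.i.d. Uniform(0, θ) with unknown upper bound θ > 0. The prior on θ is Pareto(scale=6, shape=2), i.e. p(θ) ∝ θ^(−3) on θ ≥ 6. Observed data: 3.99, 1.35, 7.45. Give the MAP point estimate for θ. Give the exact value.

The Uniform(0, θ) likelihood is θ^(−n) for θ ≥ max(xᵢ), zero otherwise. Here max(xᵢ) = 7.45.
Posterior ∝ θ^(−3) · θ^(−3) = θ^(−6) on θ ≥ max(6, 7.45) = 7.45.
This density is strictly decreasing in θ, so the posterior mode lies at the lower boundary of the support.

θ̂_MAP = 7.45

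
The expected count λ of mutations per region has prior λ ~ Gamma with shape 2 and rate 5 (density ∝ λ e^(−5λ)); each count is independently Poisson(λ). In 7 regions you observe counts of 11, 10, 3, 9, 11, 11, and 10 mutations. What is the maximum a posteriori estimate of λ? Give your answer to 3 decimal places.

λ̂_MAP = 5.500

Σxᵢ = 11+10+3+9+11+11+10 = 65, with n = 7.
Posterior ∝ λe^(−5λ) · λ^65e^(−7λ) = λ^66e^(−12λ), i.e. Gamma(shape=67, rate=12).
The mode of a Gamma(a, b) with a ≥ 1 (shape–rate) is (a−1)/b = 66/12 ≈ 5.500.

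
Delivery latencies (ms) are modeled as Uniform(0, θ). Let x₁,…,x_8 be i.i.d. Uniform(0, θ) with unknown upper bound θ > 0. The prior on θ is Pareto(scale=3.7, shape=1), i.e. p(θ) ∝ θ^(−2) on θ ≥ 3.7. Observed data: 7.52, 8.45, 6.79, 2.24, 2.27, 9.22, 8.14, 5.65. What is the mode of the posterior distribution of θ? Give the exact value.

The Uniform(0, θ) likelihood is θ^(−n) for θ ≥ max(xᵢ), zero otherwise. Here max(xᵢ) = 9.22.
Posterior ∝ θ^(−2) · θ^(−8) = θ^(−10) on θ ≥ max(3.7, 9.22) = 9.22.
This density is strictly decreasing in θ, so the posterior mode lies at the lower boundary of the support.

θ̂_MAP = 9.22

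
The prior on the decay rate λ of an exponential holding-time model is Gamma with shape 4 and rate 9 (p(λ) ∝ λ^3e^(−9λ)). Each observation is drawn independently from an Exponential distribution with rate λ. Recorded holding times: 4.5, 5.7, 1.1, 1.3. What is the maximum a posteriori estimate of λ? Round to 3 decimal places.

λ̂_MAP = 0.324

The Exponential(rate=λ) likelihood is ∝ λ^n e^(−λΣtᵢ). Here n = 4 and Σtᵢ = 4.5 + 5.7 + 1.1 + 1.3 = 12.6.
Posterior ∝ λ^3e^(−9λ) · λ^4e^(−12.6λ) = λ^7e^(−21.6λ), i.e. Gamma(8, 21.6).
Mode = (a−1)/b = 7/21.6 ≈ 0.324.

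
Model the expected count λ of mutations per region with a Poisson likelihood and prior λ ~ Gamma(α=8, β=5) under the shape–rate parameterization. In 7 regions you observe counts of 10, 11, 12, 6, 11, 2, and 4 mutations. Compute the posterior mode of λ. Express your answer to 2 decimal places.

Σxᵢ = 10+11+12+6+11+2+4 = 56, with n = 7.
Posterior ∝ λ^7e^(−5λ) · λ^56e^(−7λ) = λ^63e^(−12λ), i.e. Gamma(shape=64, rate=12).
The mode of a Gamma(a, b) with a ≥ 1 (shape–rate) is (a−1)/b = 63/12 ≈ 5.25.

λ̂_MAP = 5.25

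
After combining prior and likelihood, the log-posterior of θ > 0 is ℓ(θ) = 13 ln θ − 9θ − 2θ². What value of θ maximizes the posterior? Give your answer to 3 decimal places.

ℓ'(θ) = 13/θ − 9 − 4θ. Setting this to zero and multiplying by θ: 4θ² + 9θ − 13 = 0.
θ = (−9 + √(9² + 4·4·13)) / (2·4) = (−9 + √289) / 8 = (−9 + 17)/8 = 1.
ℓ''(θ) = −13/θ² − 4 < 0, confirming a maximum.

θ̂_MAP = 1.000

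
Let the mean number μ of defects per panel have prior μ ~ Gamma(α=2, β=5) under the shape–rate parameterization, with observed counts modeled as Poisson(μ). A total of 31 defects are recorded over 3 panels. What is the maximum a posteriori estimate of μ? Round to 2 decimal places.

μ̂_MAP = 4.00

Σxᵢ = 31, n = 3.
Posterior ∝ μe^(−5μ) · μ^31e^(−3μ) = μ^32e^(−8μ), i.e. Gamma(shape=33, rate=8).
The mode of a Gamma(a, b) with a ≥ 1 (shape–rate) is (a−1)/b = 32/8 ≈ 4.00.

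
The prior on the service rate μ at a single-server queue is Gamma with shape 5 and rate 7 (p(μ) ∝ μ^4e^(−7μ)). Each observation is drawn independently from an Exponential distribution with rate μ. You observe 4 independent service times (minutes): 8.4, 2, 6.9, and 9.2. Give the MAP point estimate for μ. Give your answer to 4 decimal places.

μ̂_MAP = 0.2388

The Exponential(rate=μ) likelihood is ∝ μ^n e^(−μΣtᵢ). Here n = 4 and Σtᵢ = 8.4 + 2 + 6.9 + 9.2 = 26.5.
Posterior ∝ μ^4e^(−7μ) · μ^4e^(−26.5μ) = μ^8e^(−33.5μ), i.e. Gamma(9, 33.5).
Mode = (a−1)/b = 8/33.5 ≈ 0.2388.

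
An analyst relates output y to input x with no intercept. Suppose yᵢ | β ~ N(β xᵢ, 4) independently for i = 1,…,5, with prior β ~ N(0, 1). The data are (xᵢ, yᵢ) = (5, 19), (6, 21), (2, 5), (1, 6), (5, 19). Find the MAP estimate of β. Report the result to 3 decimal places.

β̂_MAP = 3.495

log p(β | y) = −Σ(yᵢ − βxᵢ)²/(2·4) − β²/(2·1) + const.
Setting the derivative to zero: Σxᵢ(yᵢ − βxᵢ)/4 − β/1 = 0, so β = Σxᵢyᵢ / (Σxᵢ² + σ²/τ²).
Σxᵢyᵢ = 5·19 + 6·21 + 2·5 + 1·6 + 5·19 = 332; Σxᵢ² = 91; σ²/τ² = 4.
β̂_MAP = 332 / (91 + 4) = 332/95 ≈ 3.495.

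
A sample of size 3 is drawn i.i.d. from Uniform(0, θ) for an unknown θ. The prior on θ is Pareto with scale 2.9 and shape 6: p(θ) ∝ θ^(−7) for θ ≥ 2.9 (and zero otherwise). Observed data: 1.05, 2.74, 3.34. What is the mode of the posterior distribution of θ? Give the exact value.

The Uniform(0, θ) likelihood is θ^(−n) for θ ≥ max(xᵢ), zero otherwise. Here max(xᵢ) = 3.34.
Posterior ∝ θ^(−7) · θ^(−3) = θ^(−10) on θ ≥ max(2.9, 3.34) = 3.34.
This density is strictly decreasing in θ, so the posterior mode lies at the lower boundary of the support.

θ̂_MAP = 3.34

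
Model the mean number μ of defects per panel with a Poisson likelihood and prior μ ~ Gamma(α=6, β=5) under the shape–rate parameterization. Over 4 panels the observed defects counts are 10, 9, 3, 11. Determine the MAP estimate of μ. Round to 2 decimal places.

μ̂_MAP = 4.22

Σxᵢ = 10+9+3+11 = 33, with n = 4.
Posterior ∝ μ^5e^(−5μ) · μ^33e^(−4μ) = μ^38e^(−9μ), i.e. Gamma(shape=39, rate=9).
The mode of a Gamma(a, b) with a ≥ 1 (shape–rate) is (a−1)/b = 38/9 ≈ 4.22.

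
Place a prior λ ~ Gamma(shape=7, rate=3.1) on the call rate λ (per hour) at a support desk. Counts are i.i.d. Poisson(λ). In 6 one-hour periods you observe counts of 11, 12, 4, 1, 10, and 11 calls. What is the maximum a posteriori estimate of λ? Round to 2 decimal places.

λ̂_MAP = 6.04

Σxᵢ = 11+12+4+1+10+11 = 49, with n = 6.
Posterior ∝ λ^6e^(−3.1λ) · λ^49e^(−6λ) = λ^55e^(−9.1λ), i.e. Gamma(shape=56, rate=9.1).
The mode of a Gamma(a, b) with a ≥ 1 (shape–rate) is (a−1)/b = 55/9.1 ≈ 6.04.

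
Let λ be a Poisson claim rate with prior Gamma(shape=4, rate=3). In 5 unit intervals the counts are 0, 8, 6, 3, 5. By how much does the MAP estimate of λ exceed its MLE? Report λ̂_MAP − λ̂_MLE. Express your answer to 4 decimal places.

MAP − MLE = -1.2750

Σxᵢ = 22. Posterior is Gamma(26, 8); MAP = (26−1)/8 = 25/8 ≈ 3.12500.
MLE = x̄ = 22/5 ≈ 4.40000.
Difference = 25/8 − 22/5 = -51/40 ≈ -1.2750.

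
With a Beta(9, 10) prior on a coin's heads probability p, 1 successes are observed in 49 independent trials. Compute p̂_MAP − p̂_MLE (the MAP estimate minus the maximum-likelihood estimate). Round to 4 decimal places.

MAP − MLE = 0.1160

Posterior is Beta(10, 58); MAP = (10−1)/(68−2) = 9/66 ≈ 0.13636.
MLE ignores the prior: p̂_MLE = k/n = 1/49 ≈ 0.02041.
Difference = 9/66 − 1/49 = 125/1078 ≈ 0.1160.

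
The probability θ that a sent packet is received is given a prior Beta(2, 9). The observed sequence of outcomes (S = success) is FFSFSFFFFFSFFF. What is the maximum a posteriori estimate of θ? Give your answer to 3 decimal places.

Prior: Beta(2, 9).
Data: 3 successes in 14 trials (from the sequence). The binomial likelihood contributes θ^3(1−θ)^11, so the posterior is Beta(2+3, 9+11) = Beta(5, 20).
For Beta(a, b) with a, b > 1 the mode is (a−1)/(a+b−2) = 4/23 ≈ 0.174.

θ̂_MAP = 0.174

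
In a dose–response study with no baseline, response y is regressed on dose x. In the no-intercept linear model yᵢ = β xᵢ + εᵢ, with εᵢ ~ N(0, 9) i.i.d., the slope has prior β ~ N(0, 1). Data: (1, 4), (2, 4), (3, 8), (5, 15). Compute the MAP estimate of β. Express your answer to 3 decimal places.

β̂_MAP = 2.313

log p(β | y) = −Σ(yᵢ − βxᵢ)²/(2·9) − β²/(2·1) + const.
Setting the derivative to zero: Σxᵢ(yᵢ − βxᵢ)/9 − β/1 = 0, so β = Σxᵢyᵢ / (Σxᵢ² + σ²/τ²).
Σxᵢyᵢ = 1·4 + 2·4 + 3·8 + 5·15 = 111; Σxᵢ² = 39; σ²/τ² = 9.
β̂_MAP = 111 / (39 + 9) = 111/48 ≈ 2.313.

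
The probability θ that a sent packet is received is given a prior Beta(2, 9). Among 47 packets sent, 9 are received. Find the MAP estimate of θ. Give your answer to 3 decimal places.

Prior: Beta(2, 9).
Data: 9 successes in 47 trials. The binomial likelihood contributes θ^9(1−θ)^38, so the posterior is Beta(2+9, 9+38) = Beta(11, 47).
For Beta(a, b) with a, b > 1 the mode is (a−1)/(a+b−2) = 10/56 ≈ 0.179.

θ̂_MAP = 0.179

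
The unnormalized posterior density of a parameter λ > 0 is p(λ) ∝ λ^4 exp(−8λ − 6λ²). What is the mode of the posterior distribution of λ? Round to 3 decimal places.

λ̂_MAP = 0.333

ℓ'(λ) = 4/λ − 8 − 12λ. Setting this to zero and multiplying by λ: 12λ² + 8λ − 4 = 0.
λ = (−8 + √(8² + 4·12·4)) / (2·12) = (−8 + √256) / 24 = (−8 + 16)/24 = 1/3.
ℓ''(λ) = −4/λ² − 12 < 0, confirming a maximum.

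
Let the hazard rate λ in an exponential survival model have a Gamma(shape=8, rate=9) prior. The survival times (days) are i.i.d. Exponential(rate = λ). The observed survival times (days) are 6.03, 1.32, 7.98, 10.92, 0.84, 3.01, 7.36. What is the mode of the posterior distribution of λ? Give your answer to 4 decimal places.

The Exponential(rate=λ) likelihood is ∝ λ^n e^(−λΣtᵢ). Here n = 7 and Σtᵢ = 6.03 + 1.32 + 7.98 + 10.92 + 0.84 + 3.01 + 7.36 = 37.46.
Posterior ∝ λ^7e^(−9λ) · λ^7e^(−37.46λ) = λ^14e^(−46.46λ), i.e. Gamma(15, 46.46).
Mode = (a−1)/b = 14/46.46 ≈ 0.3013.

λ̂_MAP = 0.3013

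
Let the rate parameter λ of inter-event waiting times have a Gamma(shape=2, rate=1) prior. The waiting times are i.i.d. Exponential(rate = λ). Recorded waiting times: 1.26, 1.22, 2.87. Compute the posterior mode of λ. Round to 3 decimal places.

λ̂_MAP = 0.630

The Exponential(rate=λ) likelihood is ∝ λ^n e^(−λΣtᵢ). Here n = 3 and Σtᵢ = 1.26 + 1.22 + 2.87 = 5.35.
Posterior ∝ λe^(−1λ) · λ^3e^(−5.35λ) = λ^4e^(−6.35λ), i.e. Gamma(5, 6.35).
Mode = (a−1)/b = 4/6.35 ≈ 0.630.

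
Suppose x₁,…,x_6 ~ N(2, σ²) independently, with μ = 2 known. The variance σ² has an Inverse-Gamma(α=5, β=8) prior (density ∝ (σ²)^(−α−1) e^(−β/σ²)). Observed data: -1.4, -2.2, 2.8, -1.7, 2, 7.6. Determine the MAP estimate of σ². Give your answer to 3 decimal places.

Sum of squared deviations about the known mean: SS = (-1.4−2)² + (-2.2−2)² + (2.8−2)² + (-1.7−2)² + (2−2)² + (7.6−2)² = 74.89.
The Normal likelihood contributes (σ²)^(−n/2) exp(−SS/(2σ²)), so the posterior is Inverse-Gamma(α + n/2, β + SS/2) = Inverse-Gamma(8, 45.445).
The mode of Inverse-Gamma(a, b) is b/(a+1) = 45.445/9 ≈ 5.049.

σ̂²_MAP = 5.049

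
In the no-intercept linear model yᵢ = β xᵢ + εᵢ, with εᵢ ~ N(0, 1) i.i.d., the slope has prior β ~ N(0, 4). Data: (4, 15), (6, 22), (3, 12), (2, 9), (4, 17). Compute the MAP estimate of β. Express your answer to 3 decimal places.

log p(β | y) = −Σ(yᵢ − βxᵢ)²/(2·1) − β²/(2·4) + const.
Setting the derivative to zero: Σxᵢ(yᵢ − βxᵢ)/1 − β/4 = 0, so β = Σxᵢyᵢ / (Σxᵢ² + σ²/τ²).
Σxᵢyᵢ = 4·15 + 6·22 + 3·12 + 2·9 + 4·17 = 314; Σxᵢ² = 81; σ²/τ² = 0.25.
β̂_MAP = 314 / (81 + 0.25) = 314/81.25 ≈ 3.865.

β̂_MAP = 3.865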